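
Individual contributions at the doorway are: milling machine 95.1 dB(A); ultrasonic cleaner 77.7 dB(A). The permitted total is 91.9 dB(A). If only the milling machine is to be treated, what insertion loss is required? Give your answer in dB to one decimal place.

Everything except the milling machine sums to 10^(77.7/10) = 5.888e+07 in linear terms, 77.70 dB(A).
The limit corresponds to 10^(91.9/10) = 1.549e+09; subtracting the fixed part leaves 1.490e+09 for the milling machine, i.e. 91.73 dB(A).
Required insertion loss = 95.1 − 91.73 = 3.37 dB.

3.4 dB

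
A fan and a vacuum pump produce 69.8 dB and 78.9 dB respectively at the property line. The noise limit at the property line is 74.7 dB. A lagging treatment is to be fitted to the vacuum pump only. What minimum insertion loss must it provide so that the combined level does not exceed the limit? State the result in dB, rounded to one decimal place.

5.9 dB

Fixed contribution from the other source: Σ 10^(L/10) = 10^(69.8/10) = 9.550e+06 (69.80 dB).
To meet 74.7 dB overall, the treated vacuum pump may contribute at most 10^(74.7/10) − 9.550e+06 = 1.996e+07, i.e. 73.00 dB.
So the vacuum pump must be reduced from 78.9 to 73.00 dB: IL = 5.90 dB.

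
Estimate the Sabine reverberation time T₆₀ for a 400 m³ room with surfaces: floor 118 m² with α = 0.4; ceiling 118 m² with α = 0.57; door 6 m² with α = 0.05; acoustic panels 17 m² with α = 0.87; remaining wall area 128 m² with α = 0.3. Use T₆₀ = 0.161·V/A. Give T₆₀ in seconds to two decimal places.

0.38 s

Summing Sᵢαᵢ: 118·0.4 + 118·0.57 + 6·0.05 + 17·0.87 + 128·0.3 = 167.95 m².
T₆₀ = 0.161·V/A = 0.161·400/167.95 = 0.383 s.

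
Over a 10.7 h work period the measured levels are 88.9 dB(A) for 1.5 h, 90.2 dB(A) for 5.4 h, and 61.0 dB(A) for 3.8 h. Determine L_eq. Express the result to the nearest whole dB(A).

88 dB(A)

The energy average is taken in the linear domain: L_eq = 10·log₁₀[(Σ tᵢ·10^(Lᵢ/10))/T], T = 10.7 h.
Σ tᵢ·10^(Lᵢ/10) = 1.5·10^(88.9/10) + 5.4·10^(90.2/10) + 3.8·10^(61.0/10) = 6.824e+09.
L_eq = 10·log₁₀(6.824e+09/10.7) = 88.05 dB(A).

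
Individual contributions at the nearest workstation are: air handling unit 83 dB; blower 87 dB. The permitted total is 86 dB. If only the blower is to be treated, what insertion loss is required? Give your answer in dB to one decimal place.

4.0 dB

The untreated sources together contribute 10^(83/10) = 1.995e+08, i.e. 83.00 dB.
To meet 86 dB overall, the treated blower may contribute at most 10^(86/10) − 1.995e+08 = 1.986e+08, i.e. 82.98 dB.
So the blower must be reduced from 87 to 82.98 dB: IL = 4.02 dB.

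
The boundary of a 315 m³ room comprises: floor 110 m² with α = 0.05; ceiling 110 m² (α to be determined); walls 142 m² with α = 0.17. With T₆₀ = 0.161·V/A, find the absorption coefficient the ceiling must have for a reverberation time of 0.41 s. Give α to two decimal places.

A = 0.161·V/T₆₀ = 0.161·315/0.41 = 123.70 m² sabins.
Absorption from the other surfaces = 110·0.05 + 142·0.17 = 29.64 m², so the ceiling must supply 94.06 m² over 110 m².
α = 94.06/110 = 0.855.

0.86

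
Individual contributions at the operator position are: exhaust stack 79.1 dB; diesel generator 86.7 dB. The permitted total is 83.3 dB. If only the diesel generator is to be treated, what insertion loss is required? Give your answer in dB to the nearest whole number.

5 dB

The untreated sources together contribute 10^(79.1/10) = 8.128e+07, i.e. 79.10 dB.
To meet 83.3 dB overall, the treated diesel generator may contribute at most 10^(83.3/10) − 8.128e+07 = 1.325e+08, i.e. 81.22 dB.
So the diesel generator must be reduced from 86.7 to 81.22 dB: IL = 5.48 dB.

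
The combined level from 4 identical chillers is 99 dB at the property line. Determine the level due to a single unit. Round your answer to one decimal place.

93.0 dB

4 equal contributions raise the level by 10·log₁₀ 4 = 6.021 dB, so each unit alone gives 99 − 6.021.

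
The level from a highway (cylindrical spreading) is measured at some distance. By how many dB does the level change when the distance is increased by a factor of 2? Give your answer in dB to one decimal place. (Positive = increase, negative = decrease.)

Line-source spreading: ΔL = −10·log₁₀(r₂/r₁).
ΔL = −10·log₁₀(2) = -3.01 dB.

-3.0 dB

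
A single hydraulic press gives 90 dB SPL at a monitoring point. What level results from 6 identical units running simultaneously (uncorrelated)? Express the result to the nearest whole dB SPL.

N identical incoherent sources raise the level by 10·log₁₀ N.
L_total = 90 + 10·log₁₀(6) = 90 + 7.782 = 97.78 dB SPL.

98 dB SPL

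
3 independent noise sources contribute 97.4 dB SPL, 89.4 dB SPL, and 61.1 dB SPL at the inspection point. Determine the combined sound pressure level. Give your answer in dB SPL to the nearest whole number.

98 dB SPL

For uncorrelated sources the intensities add, so convert each level to linear form, sum, and take 10·log₁₀ of the total.
Σ 10^(L/10) = 10^(97.4/10) + 10^(89.4/10) + 10^(61.1/10) = 6.368e+09.
L_total = 10·log₁₀(6.368e+09) = 98.04 dB SPL.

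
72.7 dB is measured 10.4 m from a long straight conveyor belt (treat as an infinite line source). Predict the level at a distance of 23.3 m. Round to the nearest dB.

69 dB

Line-source attenuation: ΔL = 10·log₁₀(r₂/r₁) = 10·log₁₀(23.3/10.4) = 3.503 dB.
L₂ = 72.7 − 10·log₁₀(23.3/10.4) = 72.7 − 3.503 = 69.20 dB.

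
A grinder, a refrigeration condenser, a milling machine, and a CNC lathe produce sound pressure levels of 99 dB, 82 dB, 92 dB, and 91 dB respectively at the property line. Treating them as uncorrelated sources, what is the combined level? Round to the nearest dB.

100 dB

For uncorrelated sources the intensities add, so convert each level to linear form, sum, and take 10·log₁₀ of the total.
Σ 10^(L/10) = 10^(99/10) + 10^(82/10) + 10^(92/10) + 10^(91/10) = 1.095e+10.
L_total = 10·log₁₀(1.095e+10) = 100.39 dB.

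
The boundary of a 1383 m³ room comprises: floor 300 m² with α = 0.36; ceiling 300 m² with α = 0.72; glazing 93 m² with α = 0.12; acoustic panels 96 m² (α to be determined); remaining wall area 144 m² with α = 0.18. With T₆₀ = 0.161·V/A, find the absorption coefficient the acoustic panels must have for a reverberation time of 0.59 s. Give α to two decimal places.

From T₆₀ = 0.161·V/A, the target T₆₀ = 0.59 s needs A = 0.161·1383/0.59 = 377.39 m².
Absorption from the other surfaces = 300·0.36 + 300·0.72 + 93·0.12 + 144·0.18 = 361.08 m², so the acoustic panels must supply 16.31 m² over 96 m².
α = 16.31/96 = 0.170.

0.17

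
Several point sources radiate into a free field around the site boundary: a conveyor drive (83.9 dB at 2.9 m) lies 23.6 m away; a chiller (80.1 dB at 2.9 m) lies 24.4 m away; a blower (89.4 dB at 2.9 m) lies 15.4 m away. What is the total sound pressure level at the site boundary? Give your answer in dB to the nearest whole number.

First find each source's level at the receiver (point-source: −20·log₁₀(r/r_ref)), then combine on an intensity basis.
conveyor drive: 83.9 − 20·log₁₀(23.6/2.9) = 83.9 − 18.21 = 65.69 dB.
chiller: 80.1 − 20·log₁₀(24.4/2.9) = 80.1 − 18.50 = 61.60 dB.
blower: 89.4 − 20·log₁₀(15.4/2.9) = 89.4 − 14.50 = 74.90 dB.
Σ 10^(L/10) = 3.604e+07 → L_total = 10·log₁₀(3.604e+07) = 75.57 dB.

76 dB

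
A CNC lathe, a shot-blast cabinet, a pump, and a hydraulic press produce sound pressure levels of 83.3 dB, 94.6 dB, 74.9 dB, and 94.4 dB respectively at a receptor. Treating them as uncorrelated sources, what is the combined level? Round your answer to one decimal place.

Incoherent sources combine by intensity addition: L_total = 10·log₁₀(Σ 10^(L_i/10)).
Σ 10^(L/10) = 10^(83.3/10) + 10^(94.6/10) + 10^(74.9/10) + 10^(94.4/10) = 5.883e+09.
L_total = 10·log₁₀(5.883e+09) = 97.70 dB.

97.7 dB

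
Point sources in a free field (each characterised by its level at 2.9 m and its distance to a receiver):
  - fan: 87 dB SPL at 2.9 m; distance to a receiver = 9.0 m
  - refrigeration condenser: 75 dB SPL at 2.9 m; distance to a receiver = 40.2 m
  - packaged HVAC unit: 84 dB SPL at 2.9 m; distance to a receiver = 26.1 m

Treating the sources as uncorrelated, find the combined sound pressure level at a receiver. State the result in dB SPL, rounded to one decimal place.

Apply inverse-square spreading to bring every level to the receiver, then sum 10^(L/10).
fan: 87 − 20·log₁₀(9.0/2.9) = 87 − 9.84 = 77.16 dB SPL.
refrigeration condenser: 75 − 20·log₁₀(40.2/2.9) = 75 − 22.84 = 52.16 dB SPL.
packaged HVAC unit: 84 − 20·log₁₀(26.1/2.9) = 84 − 19.08 = 64.92 dB SPL.
Σ 10^(L/10) = 5.530e+07 → L_total = 10·log₁₀(5.530e+07) = 77.43 dB SPL.

77.4 dB SPL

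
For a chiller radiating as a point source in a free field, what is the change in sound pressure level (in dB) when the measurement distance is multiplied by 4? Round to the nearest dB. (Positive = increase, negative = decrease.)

Point-source spreading: ΔL = −20·log₁₀(r₂/r₁).
ΔL = −20·log₁₀(4) = -12.04 dB.

-12 dB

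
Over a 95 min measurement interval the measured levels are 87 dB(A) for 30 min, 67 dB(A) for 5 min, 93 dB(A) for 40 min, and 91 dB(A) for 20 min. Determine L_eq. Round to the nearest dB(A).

91 dB(A)

L_eq = 10·log₁₀[(1/T)·Σ tᵢ·10^(Lᵢ/10)] with T = 95 min.
Σ tᵢ·10^(Lᵢ/10) = 30·10^(87/10) + 5·10^(67/10) + 40·10^(93/10) + 20·10^(91/10) = 1.200e+11.
L_eq = 10·log₁₀(1.200e+11/95) = 91.02 dB(A).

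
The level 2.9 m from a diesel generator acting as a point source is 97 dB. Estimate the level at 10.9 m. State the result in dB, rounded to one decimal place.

Point-source attenuation: ΔL = 20·log₁₀(r₂/r₁) = 20·log₁₀(10.9/2.9) = 11.501 dB.
L₂ = 97 − 20·log₁₀(10.9/2.9) = 97 − 11.501 = 85.50 dB.

85.5 dB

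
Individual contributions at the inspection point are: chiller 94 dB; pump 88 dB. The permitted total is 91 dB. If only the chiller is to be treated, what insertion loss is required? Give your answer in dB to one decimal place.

Everything except the chiller sums to 10^(88/10) = 6.310e+08 in linear terms, 88.00 dB.
To meet 91 dB overall, the treated chiller may contribute at most 10^(91/10) − 6.310e+08 = 6.280e+08, i.e. 87.98 dB.
Required insertion loss = 94 − 87.98 = 6.02 dB.

6.0 dB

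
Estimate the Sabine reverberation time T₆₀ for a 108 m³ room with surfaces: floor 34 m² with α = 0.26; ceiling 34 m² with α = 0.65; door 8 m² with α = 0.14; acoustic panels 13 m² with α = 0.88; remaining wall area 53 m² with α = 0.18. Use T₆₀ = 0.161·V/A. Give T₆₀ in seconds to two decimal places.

0.33 s

A = Σ Sᵢαᵢ = 34·0.26 + 34·0.65 + 8·0.14 + 13·0.88 + 53·0.18 = 53.04 m².
T₆₀ = 0.161·V/A = 0.161·108/53.04 = 0.328 s.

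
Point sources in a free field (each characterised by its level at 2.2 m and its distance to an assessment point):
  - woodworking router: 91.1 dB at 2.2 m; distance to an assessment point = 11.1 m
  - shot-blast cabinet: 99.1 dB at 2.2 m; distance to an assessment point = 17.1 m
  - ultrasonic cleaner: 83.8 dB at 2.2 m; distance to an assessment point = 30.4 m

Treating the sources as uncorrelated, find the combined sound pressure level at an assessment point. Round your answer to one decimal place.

82.7 dB

First find each source's level at the receiver (point-source: −20·log₁₀(r/r_ref)), then combine on an intensity basis.
woodworking router: 91.1 − 20·log₁₀(11.1/2.2) = 91.1 − 14.06 = 77.04 dB.
shot-blast cabinet: 99.1 − 20·log₁₀(17.1/2.2) = 99.1 − 17.81 = 81.29 dB.
ultrasonic cleaner: 83.8 − 20·log₁₀(30.4/2.2) = 83.8 − 22.81 = 60.99 dB.
Σ 10^(L/10) = 1.864e+08 → L_total = 10·log₁₀(1.864e+08) = 82.70 dB.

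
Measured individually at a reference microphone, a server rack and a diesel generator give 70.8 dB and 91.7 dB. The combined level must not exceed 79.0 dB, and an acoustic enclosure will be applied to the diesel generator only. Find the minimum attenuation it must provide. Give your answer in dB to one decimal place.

The untreated sources together contribute 10^(70.8/10) = 1.202e+07, i.e. 70.80 dB.
The limit corresponds to 10^(79.0/10) = 7.943e+07; subtracting the fixed part leaves 6.741e+07 for the diesel generator, i.e. 78.29 dB.
So the diesel generator must be reduced from 91.7 to 78.29 dB: IL = 13.41 dB.

13.4 dB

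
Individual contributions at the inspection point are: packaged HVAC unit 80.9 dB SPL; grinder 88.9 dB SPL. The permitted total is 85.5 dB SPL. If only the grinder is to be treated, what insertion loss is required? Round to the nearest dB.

The untreated sources together contribute 10^(80.9/10) = 1.230e+08, i.e. 80.90 dB SPL.
To meet 85.5 dB SPL overall, the treated grinder may contribute at most 10^(85.5/10) − 1.230e+08 = 2.318e+08, i.e. 83.65 dB SPL.
Required insertion loss = 88.9 − 83.65 = 5.25 dB.

5 dB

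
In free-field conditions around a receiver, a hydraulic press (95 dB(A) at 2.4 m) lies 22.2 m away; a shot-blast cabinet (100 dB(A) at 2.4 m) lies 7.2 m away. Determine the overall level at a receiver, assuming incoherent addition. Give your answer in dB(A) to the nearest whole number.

Propagate each source to the receiver with L = L_ref − 20·log₁₀(r/r_ref), then add intensities.
hydraulic press: 95 − 20·log₁₀(22.2/2.4) = 95 − 19.32 = 75.68 dB(A).
shot-blast cabinet: 100 − 20·log₁₀(7.2/2.4) = 100 − 9.54 = 90.46 dB(A).
Σ 10^(L/10) = 1.148e+09 → L_total = 10·log₁₀(1.148e+09) = 90.60 dB(A).

91 dB(A)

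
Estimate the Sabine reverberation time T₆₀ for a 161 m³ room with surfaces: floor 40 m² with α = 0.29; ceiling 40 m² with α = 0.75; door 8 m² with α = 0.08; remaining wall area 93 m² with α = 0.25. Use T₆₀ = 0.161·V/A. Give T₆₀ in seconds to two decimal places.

0.40 s

A = Σ Sᵢαᵢ = 40·0.29 + 40·0.75 + 8·0.08 + 93·0.25 = 65.49 m².
T₆₀ = 0.161 × 161 / 65.49 = 0.396 s.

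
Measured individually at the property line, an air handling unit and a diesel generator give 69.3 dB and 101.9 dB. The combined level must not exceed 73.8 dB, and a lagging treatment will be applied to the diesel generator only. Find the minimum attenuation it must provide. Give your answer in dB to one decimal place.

30.0 dB

Fixed contribution from the other source: Σ 10^(L/10) = 10^(69.3/10) = 8.511e+06 (69.30 dB).
The limit corresponds to 10^(73.8/10) = 2.399e+07; subtracting the fixed part leaves 1.548e+07 for the diesel generator, i.e. 71.90 dB.
Required insertion loss = 101.9 − 71.90 = 30.00 dB.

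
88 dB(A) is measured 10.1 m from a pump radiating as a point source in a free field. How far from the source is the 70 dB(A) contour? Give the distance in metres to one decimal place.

80.2 m

Point-source spreading drops the level by 20·log₁₀(r₂/r₁); inverting, r₂/r₁ = 10^(ΔL/20).
r₂ = 10.1·10^((88−70)/20) = 10.1·10^(18.0/20) = 80.23 m.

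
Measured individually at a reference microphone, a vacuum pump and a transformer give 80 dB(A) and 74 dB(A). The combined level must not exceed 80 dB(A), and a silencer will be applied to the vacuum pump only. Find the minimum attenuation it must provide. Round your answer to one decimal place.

The untreated sources together contribute 10^(74/10) = 2.512e+07, i.e. 74.00 dB(A).
The limit corresponds to 10^(80/10) = 1.000e+08; subtracting the fixed part leaves 7.488e+07 for the vacuum pump, i.e. 78.74 dB(A).
Required insertion loss = 80 − 78.74 = 1.26 dB.

1.3 dB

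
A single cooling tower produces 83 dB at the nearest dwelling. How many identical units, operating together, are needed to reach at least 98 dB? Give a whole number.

Need L₁ + 10·log₁₀ N ≥ 98, i.e. log₁₀ N ≥ 1.50.
N ≥ 10^(15.0/10) = 31.623, so N = 32.

32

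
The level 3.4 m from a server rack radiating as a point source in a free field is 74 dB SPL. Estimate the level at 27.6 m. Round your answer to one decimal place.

55.8 dB SPL

Spherical spreading from a point source gives a 20·log₁₀(r₂/r₁) drop.
L₂ = 74 − 20·log₁₀(27.6/3.4) = 74 − 18.189 = 55.81 dB SPL.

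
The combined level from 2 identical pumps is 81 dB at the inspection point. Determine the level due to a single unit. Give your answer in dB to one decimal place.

Dividing the total intensity by 2 lowers the level by 10·log₁₀ 2 = 3.010 dB: L₁ = 81 − 3.010.

78.0 dB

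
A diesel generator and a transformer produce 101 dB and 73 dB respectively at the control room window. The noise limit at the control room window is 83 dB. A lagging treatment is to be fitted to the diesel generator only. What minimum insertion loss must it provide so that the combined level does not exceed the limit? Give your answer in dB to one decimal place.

The untreated sources together contribute 10^(73/10) = 1.995e+07, i.e. 73.00 dB.
To meet 83 dB overall, the treated diesel generator may contribute at most 10^(83/10) − 1.995e+07 = 1.796e+08, i.e. 82.54 dB.
So the diesel generator must be reduced from 101 to 82.54 dB: IL = 18.46 dB.

18.5 dB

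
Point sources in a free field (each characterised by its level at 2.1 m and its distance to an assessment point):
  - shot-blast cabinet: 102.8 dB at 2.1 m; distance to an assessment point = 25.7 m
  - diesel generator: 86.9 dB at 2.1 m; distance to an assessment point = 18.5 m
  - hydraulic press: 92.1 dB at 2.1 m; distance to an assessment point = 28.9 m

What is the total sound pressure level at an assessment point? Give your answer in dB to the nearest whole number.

Propagate each source to the receiver with L = L_ref − 20·log₁₀(r/r_ref), then add intensities.
shot-blast cabinet: 102.8 − 20·log₁₀(25.7/2.1) = 102.8 − 21.75 = 81.05 dB.
diesel generator: 86.9 − 20·log₁₀(18.5/2.1) = 86.9 − 18.90 = 68.00 dB.
hydraulic press: 92.1 − 20·log₁₀(28.9/2.1) = 92.1 − 22.77 = 69.33 dB.
Σ 10^(L/10) = 1.421e+08 → L_total = 10·log₁₀(1.421e+08) = 81.53 dB.

82 dB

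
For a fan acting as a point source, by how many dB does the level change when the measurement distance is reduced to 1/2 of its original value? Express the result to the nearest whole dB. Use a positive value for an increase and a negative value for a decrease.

A point source loses 6 dB per doubling of distance; generally ΔL = −20·log₁₀(r₂/r₁).
ΔL = −20·log₁₀(0.5) = +6.02 dB.

+6 dB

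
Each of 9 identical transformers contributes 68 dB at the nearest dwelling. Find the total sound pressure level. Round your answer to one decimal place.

77.5 dB

N identical incoherent sources raise the level by 10·log₁₀ N.
L_total = 68 + 10·log₁₀(9) = 68 + 9.542 = 77.54 dB.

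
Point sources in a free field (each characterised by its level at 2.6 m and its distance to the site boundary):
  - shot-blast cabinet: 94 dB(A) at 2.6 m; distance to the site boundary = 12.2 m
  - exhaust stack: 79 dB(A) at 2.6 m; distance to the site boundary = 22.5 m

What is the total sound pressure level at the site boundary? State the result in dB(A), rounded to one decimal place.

Propagate each source to the receiver with L = L_ref − 20·log₁₀(r/r_ref), then add intensities.
shot-blast cabinet: 94 − 20·log₁₀(12.2/2.6) = 94 − 13.43 = 80.57 dB(A).
exhaust stack: 79 − 20·log₁₀(22.5/2.6) = 79 − 18.74 = 60.26 dB(A).
Σ 10^(L/10) = 1.151e+08 → L_total = 10·log₁₀(1.151e+08) = 80.61 dB(A).

80.6 dB(A)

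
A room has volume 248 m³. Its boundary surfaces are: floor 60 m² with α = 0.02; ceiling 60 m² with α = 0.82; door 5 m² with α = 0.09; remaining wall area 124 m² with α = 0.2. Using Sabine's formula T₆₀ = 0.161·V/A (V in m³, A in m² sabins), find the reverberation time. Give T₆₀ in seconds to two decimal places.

0.53 s

Total absorption A = 60·0.02 + 60·0.82 + 5·0.09 + 124·0.2 = 75.65 m² sabins.
T₆₀ = 0.161 × 248 / 75.65 = 0.528 s.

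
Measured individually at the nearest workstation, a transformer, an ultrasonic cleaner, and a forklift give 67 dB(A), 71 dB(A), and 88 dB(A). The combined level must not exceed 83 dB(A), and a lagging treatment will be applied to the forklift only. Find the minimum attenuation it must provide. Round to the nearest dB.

5 dB

The untreated sources together contribute 10^(67/10) + 10^(71/10) = 1.760e+07, i.e. 72.46 dB(A).
To meet 83 dB(A) overall, the treated forklift may contribute at most 10^(83/10) − 1.760e+07 = 1.819e+08, i.e. 82.60 dB(A).
So the forklift must be reduced from 88 to 82.60 dB(A): IL = 5.40 dB.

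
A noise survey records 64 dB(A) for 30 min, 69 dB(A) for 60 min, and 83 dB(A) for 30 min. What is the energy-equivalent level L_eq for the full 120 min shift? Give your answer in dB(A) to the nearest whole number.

77 dB(A)

The energy average is taken in the linear domain: L_eq = 10·log₁₀[(Σ tᵢ·10^(Lᵢ/10))/T], T = 120 min.
Σ tᵢ·10^(Lᵢ/10) = 30·10^(64/10) + 60·10^(69/10) + 30·10^(83/10) = 6.538e+09.
L_eq = 10·log₁₀(6.538e+09/120) = 77.36 dB(A).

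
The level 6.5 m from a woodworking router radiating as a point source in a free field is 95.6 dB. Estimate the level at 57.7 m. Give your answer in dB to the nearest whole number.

77 dB

For a point source, L₂ = L₁ − 20·log₁₀(r₂/r₁).
L₂ = 95.6 − 20·log₁₀(57.7/6.5) = 95.6 − 18.965 = 76.63 dB.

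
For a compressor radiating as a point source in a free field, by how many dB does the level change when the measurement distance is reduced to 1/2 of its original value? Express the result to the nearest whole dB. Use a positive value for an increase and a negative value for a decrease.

A point source loses 6 dB per doubling of distance; generally ΔL = −20·log₁₀(r₂/r₁).
ΔL = −20·log₁₀(0.5) = +6.02 dB.

+6 dB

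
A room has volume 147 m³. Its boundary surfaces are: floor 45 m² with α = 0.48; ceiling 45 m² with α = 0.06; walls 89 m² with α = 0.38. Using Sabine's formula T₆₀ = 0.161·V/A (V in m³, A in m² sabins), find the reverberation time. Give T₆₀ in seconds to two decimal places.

0.41 s

Total absorption A = 45·0.48 + 45·0.06 + 89·0.38 = 58.12 m² sabins.
T₆₀ = 0.161·V/A = 0.161·147/58.12 = 0.407 s.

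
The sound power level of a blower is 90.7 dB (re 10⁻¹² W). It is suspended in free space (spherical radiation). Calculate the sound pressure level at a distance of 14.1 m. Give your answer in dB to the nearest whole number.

57 dB

L_p = L_w − 10·log₁₀(4π·r²) with r = 14.1 m.
4π·r² = 2498 m², 10·log₁₀ of that is 33.976 dB.
L_p = 90.7 − 33.976 = 56.72 dB.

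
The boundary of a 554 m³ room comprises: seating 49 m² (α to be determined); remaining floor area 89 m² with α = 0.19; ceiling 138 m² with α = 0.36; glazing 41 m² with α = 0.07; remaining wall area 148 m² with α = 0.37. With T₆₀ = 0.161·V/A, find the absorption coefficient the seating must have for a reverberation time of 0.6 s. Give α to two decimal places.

0.50

Required total absorption A = 0.161·554/0.6 = 148.66 m².
Absorption from the other surfaces = 89·0.19 + 138·0.36 + 41·0.07 + 148·0.37 = 124.22 m², so the seating must supply 24.44 m² over 49 m².
α = 24.44/49 = 0.499.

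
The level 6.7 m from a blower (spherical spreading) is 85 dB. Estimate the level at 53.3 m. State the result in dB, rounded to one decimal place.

67.0 dB

Point-source attenuation: ΔL = 20·log₁₀(r₂/r₁) = 20·log₁₀(53.3/6.7) = 18.013 dB.
L₂ = 85 − 20·log₁₀(53.3/6.7) = 85 − 18.013 = 66.99 dB.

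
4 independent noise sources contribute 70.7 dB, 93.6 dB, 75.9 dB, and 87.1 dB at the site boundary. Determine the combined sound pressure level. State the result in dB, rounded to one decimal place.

94.6 dB

For uncorrelated sources the intensities add, so convert each level to linear form, sum, and take 10·log₁₀ of the total.
Σ 10^(L/10) = 10^(70.7/10) + 10^(93.6/10) + 10^(75.9/10) + 10^(87.1/10) = 2.854e+09.
L_total = 10·log₁₀(2.854e+09) = 94.56 dB.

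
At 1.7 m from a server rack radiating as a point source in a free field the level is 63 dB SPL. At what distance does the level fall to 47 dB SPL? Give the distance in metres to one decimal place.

For a point source L₁ − L₂ = 20·log₁₀(r₂/r₁), so r₂ = r₁·10^((L₁−L₂)/20).
r₂ = 1.7·10^((63−47)/20) = 1.7·10^(16.0/20) = 10.73 m.

10.7 m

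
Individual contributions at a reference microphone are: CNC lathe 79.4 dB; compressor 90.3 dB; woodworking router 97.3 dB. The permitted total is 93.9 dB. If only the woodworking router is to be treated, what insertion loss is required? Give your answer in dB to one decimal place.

6.2 dB

Everything except the woodworking router sums to 10^(79.4/10) + 10^(90.3/10) = 1.159e+09 in linear terms, 90.64 dB.
To meet 93.9 dB overall, the treated woodworking router may contribute at most 10^(93.9/10) − 1.159e+09 = 1.296e+09, i.e. 91.13 dB.
So the woodworking router must be reduced from 97.3 to 91.13 dB: IL = 6.17 dB.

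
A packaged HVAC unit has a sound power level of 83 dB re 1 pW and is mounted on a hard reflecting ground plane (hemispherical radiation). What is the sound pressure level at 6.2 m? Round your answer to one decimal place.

L_p = L_w − 10·log₁₀(2π·r²) with r = 6.2 m.
2π·r² = 241.5 m², 10·log₁₀ of that is 23.830 dB.
L_p = 83 − 23.830 = 59.17 dB.

59.2 dB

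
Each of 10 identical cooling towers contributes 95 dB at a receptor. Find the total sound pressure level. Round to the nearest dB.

105 dB

N identical incoherent sources raise the level by 10·log₁₀ N.
L_total = 95 + 10·log₁₀(10) = 95 + 10.000 = 105.00 dB.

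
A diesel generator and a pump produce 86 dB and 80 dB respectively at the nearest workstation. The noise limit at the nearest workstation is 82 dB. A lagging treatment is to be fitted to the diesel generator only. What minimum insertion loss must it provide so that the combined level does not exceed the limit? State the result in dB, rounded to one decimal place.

The untreated sources together contribute 10^(80/10) = 1.000e+08, i.e. 80.00 dB.
The limit corresponds to 10^(82/10) = 1.585e+08; subtracting the fixed part leaves 5.849e+07 for the diesel generator, i.e. 77.67 dB.
Required insertion loss = 86 − 77.67 = 8.33 dB.

8.3 dB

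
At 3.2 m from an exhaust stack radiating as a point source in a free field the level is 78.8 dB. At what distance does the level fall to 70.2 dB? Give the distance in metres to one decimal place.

For a point source L₁ − L₂ = 20·log₁₀(r₂/r₁), so r₂ = r₁·10^((L₁−L₂)/20).
r₂ = 3.2·10^((78.8−70.2)/20) = 3.2·10^(8.6/20) = 8.61 m.

8.6 m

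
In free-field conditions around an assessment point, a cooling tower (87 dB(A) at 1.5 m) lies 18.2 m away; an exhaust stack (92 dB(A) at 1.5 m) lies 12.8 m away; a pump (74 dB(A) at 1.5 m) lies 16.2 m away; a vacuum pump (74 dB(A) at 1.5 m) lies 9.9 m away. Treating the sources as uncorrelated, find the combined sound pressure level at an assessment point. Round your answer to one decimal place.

74.1 dB(A)

Propagate each source to the receiver with L = L_ref − 20·log₁₀(r/r_ref), then add intensities.
cooling tower: 87 − 20·log₁₀(18.2/1.5) = 87 − 21.68 = 65.32 dB(A).
exhaust stack: 92 − 20·log₁₀(12.8/1.5) = 92 − 18.62 = 73.38 dB(A).
pump: 74 − 20·log₁₀(16.2/1.5) = 74 − 20.67 = 53.33 dB(A).
vacuum pump: 74 − 20·log₁₀(9.9/1.5) = 74 − 16.39 = 57.61 dB(A).
Σ 10^(L/10) = 2.596e+07 → L_total = 10·log₁₀(2.596e+07) = 74.14 dB(A).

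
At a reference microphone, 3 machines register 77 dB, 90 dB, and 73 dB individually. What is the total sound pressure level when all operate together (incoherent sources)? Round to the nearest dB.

90 dB

Incoherent sources combine by intensity addition: L_total = 10·log₁₀(Σ 10^(L_i/10)).
Σ 10^(L/10) = 10^(77/10) + 10^(90/10) + 10^(73/10) = 1.070e+09.
L_total = 10·log₁₀(1.070e+09) = 90.29 dB.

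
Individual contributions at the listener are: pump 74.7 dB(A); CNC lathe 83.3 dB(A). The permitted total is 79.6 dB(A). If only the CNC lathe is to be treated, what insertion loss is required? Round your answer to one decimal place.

The untreated sources together contribute 10^(74.7/10) = 2.951e+07, i.e. 74.70 dB(A).
To meet 79.6 dB(A) overall, the treated CNC lathe may contribute at most 10^(79.6/10) − 2.951e+07 = 6.169e+07, i.e. 77.90 dB(A).
So the CNC lathe must be reduced from 83.3 to 77.90 dB(A): IL = 5.40 dB.

5.4 dB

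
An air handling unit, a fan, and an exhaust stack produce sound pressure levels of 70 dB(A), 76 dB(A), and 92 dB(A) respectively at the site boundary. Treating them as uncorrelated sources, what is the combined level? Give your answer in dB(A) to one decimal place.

92.1 dB(A)

For uncorrelated sources the intensities add, so convert each level to linear form, sum, and take 10·log₁₀ of the total.
Σ 10^(L/10) = 10^(70/10) + 10^(76/10) + 10^(92/10) = 1.635e+09.
L_total = 10·log₁₀(1.635e+09) = 92.13 dB(A).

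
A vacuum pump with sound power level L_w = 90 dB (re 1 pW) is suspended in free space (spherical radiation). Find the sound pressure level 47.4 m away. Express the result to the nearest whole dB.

The power spreads over a sphere of area 4π·r², so L_p = L_w − 10·log₁₀(4π·r²).
4π·r² = 2.823e+04 m², 10·log₁₀ of that is 44.508 dB.
L_p = 90 − 44.508 = 45.49 dB.

45 dB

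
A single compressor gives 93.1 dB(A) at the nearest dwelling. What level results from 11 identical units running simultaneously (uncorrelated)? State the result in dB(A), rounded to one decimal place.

103.5 dB(A)

With 11 equal, uncorrelated contributions the intensity is 11× that of one unit, giving a rise of 10·log₁₀ 11.
L_total = 93.1 + 10·log₁₀(11) = 93.1 + 10.414 = 103.51 dB(A).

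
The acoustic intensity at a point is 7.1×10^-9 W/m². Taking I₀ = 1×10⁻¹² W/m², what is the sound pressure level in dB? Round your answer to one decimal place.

38.5 dB

Dividing by I₀ shifts the exponent by 12: I/I₀ = 7.1×10^3.
L = 10·(0.8513 + 3) = 38.51 dB.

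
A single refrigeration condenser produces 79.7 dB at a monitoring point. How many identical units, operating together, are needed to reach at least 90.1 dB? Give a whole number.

11

Need L₁ + 10·log₁₀ N ≥ 90.1, i.e. log₁₀ N ≥ 1.04.
N ≥ 10^(10.4/10) = 10.965, so N = 11.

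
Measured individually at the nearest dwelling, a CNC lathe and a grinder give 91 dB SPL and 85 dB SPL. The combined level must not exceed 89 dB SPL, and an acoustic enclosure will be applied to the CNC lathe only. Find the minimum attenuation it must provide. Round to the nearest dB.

The untreated sources together contribute 10^(85/10) = 3.162e+08, i.e. 85.00 dB SPL.
The limit corresponds to 10^(89/10) = 7.943e+08; subtracting the fixed part leaves 4.781e+08 for the CNC lathe, i.e. 86.80 dB SPL.
Required insertion loss = 91 − 86.80 = 4.20 dB.

4 dB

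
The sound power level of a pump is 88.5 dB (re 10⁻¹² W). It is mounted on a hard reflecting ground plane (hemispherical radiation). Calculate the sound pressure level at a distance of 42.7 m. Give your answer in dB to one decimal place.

L_p = L_w − 10·log₁₀(2π·r²) with r = 42.7 m.
2π·r² = 1.146e+04 m², 10·log₁₀ of that is 40.590 dB.
L_p = 88.5 − 40.590 = 47.91 dB.

47.9 dB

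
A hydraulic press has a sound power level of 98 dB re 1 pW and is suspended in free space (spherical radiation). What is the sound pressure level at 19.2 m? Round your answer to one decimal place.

Free-field spherical radiation: L_p = L_w − 10·log₁₀(4π·r²), r = 19.2 m.
4π·r² = 4632 m², 10·log₁₀ of that is 36.658 dB.
L_p = 98 − 36.658 = 61.34 dB.

61.3 dB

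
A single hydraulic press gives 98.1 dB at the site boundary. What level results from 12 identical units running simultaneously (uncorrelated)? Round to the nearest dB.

N identical incoherent sources raise the level by 10·log₁₀ N.
L_total = 98.1 + 10·log₁₀(12) = 98.1 + 10.792 = 108.89 dB.

109 dB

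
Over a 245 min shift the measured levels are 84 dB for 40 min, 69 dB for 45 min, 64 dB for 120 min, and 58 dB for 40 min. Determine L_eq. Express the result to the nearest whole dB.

76 dB

Weight each interval's intensity by its duration and average over T = 245 min:
Σ tᵢ·10^(Lᵢ/10) = 40·10^(84/10) + 45·10^(69/10) + 120·10^(64/10) + 40·10^(58/10) = 1.073e+10.
L_eq = 10·log₁₀(1.073e+10/245) = 76.42 dB.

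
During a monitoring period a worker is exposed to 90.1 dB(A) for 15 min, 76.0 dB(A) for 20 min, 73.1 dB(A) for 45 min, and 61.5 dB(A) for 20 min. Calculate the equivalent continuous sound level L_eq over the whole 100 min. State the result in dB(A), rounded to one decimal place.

82.3 dB(A)

Weight each interval's intensity by its duration and average over T = 100 min:
Σ tᵢ·10^(Lᵢ/10) = 15·10^(90.1/10) + 20·10^(76.0/10) + 45·10^(73.1/10) + 20·10^(61.5/10) = 1.709e+10.
L_eq = 10·log₁₀(1.709e+10/100) = 82.33 dB(A).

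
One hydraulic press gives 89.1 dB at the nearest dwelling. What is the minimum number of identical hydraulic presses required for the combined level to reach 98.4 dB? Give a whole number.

N identical sources give L₁ + 10·log₁₀ N, so require 10·log₁₀ N ≥ 98.4 − 89.1 = 9.3 dB.
N ≥ 10^(9.3/10) = 8.511, so N = 9.

9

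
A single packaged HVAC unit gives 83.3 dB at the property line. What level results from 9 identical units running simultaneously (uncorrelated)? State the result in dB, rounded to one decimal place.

92.8 dB

N identical incoherent sources raise the level by 10·log₁₀ N.
L_total = 83.3 + 10·log₁₀(9) = 83.3 + 9.542 = 92.84 dB.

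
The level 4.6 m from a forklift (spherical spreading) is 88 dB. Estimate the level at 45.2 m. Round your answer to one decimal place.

68.2 dB

Spherical spreading from a point source gives a 20·log₁₀(r₂/r₁) drop.
L₂ = 88 − 20·log₁₀(45.2/4.6) = 88 − 19.848 = 68.15 dB.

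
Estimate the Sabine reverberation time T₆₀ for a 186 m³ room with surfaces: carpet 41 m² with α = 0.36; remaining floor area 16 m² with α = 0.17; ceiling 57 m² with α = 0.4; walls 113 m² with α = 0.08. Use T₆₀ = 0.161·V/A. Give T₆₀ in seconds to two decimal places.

0.61 s

A = Σ Sᵢαᵢ = 41·0.36 + 16·0.17 + 57·0.4 + 113·0.08 = 49.32 m².
T₆₀ = 0.161 × 186 / 49.32 = 0.607 s.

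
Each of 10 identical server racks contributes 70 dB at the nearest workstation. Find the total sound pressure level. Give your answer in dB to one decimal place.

80.0 dB

With 10 equal, uncorrelated contributions the intensity is 10× that of one unit, giving a rise of 10·log₁₀ 10.
L_total = 70 + 10·log₁₀(10) = 70 + 10.000 = 80.00 dB.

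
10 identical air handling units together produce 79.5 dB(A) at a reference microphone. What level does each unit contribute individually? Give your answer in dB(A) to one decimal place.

10 equal contributions raise the level by 10·log₁₀ 10 = 10.000 dB, so each unit alone gives 79.5 − 10.000.

69.5 dB(A)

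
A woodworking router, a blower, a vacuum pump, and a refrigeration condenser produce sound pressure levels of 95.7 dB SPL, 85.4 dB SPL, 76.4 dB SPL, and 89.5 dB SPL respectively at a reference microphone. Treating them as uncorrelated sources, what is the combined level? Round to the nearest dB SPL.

Incoherent sources combine by intensity addition: L_total = 10·log₁₀(Σ 10^(L_i/10)).
Σ 10^(L/10) = 10^(95.7/10) + 10^(85.4/10) + 10^(76.4/10) + 10^(89.5/10) = 4.997e+09.
L_total = 10·log₁₀(4.997e+09) = 96.99 dB SPL.

97 dB SPL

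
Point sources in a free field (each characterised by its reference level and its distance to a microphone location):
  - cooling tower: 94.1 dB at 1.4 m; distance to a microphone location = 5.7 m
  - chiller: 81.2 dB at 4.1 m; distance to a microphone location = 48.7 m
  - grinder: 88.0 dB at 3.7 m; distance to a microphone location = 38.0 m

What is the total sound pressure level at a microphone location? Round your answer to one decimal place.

Apply inverse-square spreading to bring every level to the receiver, then sum 10^(L/10).
cooling tower: 94.1 − 20·log₁₀(5.7/1.4) = 94.1 − 12.19 = 81.91 dB.
chiller: 81.2 − 20·log₁₀(48.7/4.1) = 81.2 − 21.49 = 59.71 dB.
grinder: 88.0 − 20·log₁₀(38.0/3.7) = 88.0 − 20.23 = 67.77 dB.
Σ 10^(L/10) = 1.620e+08 → L_total = 10·log₁₀(1.620e+08) = 82.09 dB.

82.1 dB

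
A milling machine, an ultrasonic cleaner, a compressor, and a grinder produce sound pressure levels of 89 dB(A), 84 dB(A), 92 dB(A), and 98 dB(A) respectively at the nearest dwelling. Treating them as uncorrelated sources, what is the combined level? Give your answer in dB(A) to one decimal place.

99.5 dB(A)

Incoherent sources combine by intensity addition: L_total = 10·log₁₀(Σ 10^(L_i/10)).
Σ 10^(L/10) = 10^(89/10) + 10^(84/10) + 10^(92/10) + 10^(98/10) = 8.940e+09.
L_total = 10·log₁₀(8.940e+09) = 99.51 dB(A).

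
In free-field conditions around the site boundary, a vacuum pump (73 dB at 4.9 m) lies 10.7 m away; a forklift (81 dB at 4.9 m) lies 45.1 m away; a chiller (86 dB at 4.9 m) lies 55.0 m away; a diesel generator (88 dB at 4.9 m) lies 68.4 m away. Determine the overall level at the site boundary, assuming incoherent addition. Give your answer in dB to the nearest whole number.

71 dB

Apply inverse-square spreading to bring every level to the receiver, then sum 10^(L/10).
vacuum pump: 73 − 20·log₁₀(10.7/4.9) = 73 − 6.78 = 66.22 dB.
forklift: 81 − 20·log₁₀(45.1/4.9) = 81 − 19.28 = 61.72 dB.
chiller: 86 − 20·log₁₀(55.0/4.9) = 86 − 21.00 = 65.00 dB.
diesel generator: 88 − 20·log₁₀(68.4/4.9) = 88 − 22.90 = 65.10 dB.
Σ 10^(L/10) = 1.207e+07 → L_total = 10·log₁₀(1.207e+07) = 70.82 dB.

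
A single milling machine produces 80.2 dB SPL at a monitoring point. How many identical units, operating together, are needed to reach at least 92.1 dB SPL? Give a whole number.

N identical sources give L₁ + 10·log₁₀ N, so require 10·log₁₀ N ≥ 92.1 − 80.2 = 11.9 dB.
N ≥ 10^(11.9/10) = 15.488, so N = 16.

16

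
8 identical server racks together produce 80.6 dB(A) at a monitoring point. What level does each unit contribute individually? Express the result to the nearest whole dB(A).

72 dB(A)

8 equal contributions raise the level by 10·log₁₀ 8 = 9.031 dB, so each unit alone gives 80.6 − 9.031.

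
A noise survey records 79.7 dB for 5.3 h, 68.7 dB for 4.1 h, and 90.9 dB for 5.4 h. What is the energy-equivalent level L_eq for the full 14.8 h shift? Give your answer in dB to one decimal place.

The energy average is taken in the linear domain: L_eq = 10·log₁₀[(Σ tᵢ·10^(Lᵢ/10))/T], T = 14.8 h.
Σ tᵢ·10^(Lᵢ/10) = 5.3·10^(79.7/10) + 4.1·10^(68.7/10) + 5.4·10^(90.9/10) = 7.168e+09.
L_eq = 10·log₁₀(7.168e+09/14.8) = 86.85 dB.

86.9 dB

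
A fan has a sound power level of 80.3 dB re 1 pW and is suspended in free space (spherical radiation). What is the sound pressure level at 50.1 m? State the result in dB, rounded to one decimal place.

35.3 dB

Free-field spherical radiation: L_p = L_w − 10·log₁₀(4π·r²), r = 50.1 m.
4π·r² = 3.154e+04 m², 10·log₁₀ of that is 44.989 dB.
L_p = 80.3 − 44.989 = 35.31 dB.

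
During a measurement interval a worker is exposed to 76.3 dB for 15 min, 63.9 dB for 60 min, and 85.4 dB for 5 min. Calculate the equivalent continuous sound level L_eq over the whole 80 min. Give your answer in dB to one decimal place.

75.0 dB

Weight each interval's intensity by its duration and average over T = 80 min:
Σ tᵢ·10^(Lᵢ/10) = 15·10^(76.3/10) + 60·10^(63.9/10) + 5·10^(85.4/10) = 2.521e+09.
L_eq = 10·log₁₀(2.521e+09/80) = 74.98 dB.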